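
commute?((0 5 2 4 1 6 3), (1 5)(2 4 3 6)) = no:(0 5 2 4 1 6 3) * (1 5)(2 4 3 6) = (0 1 2 3)(4 5), (1 5)(2 4 3 6) * (0 5 2 4 1 6 3) = (0 5 6 4)(1 2)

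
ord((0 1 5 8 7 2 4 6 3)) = 9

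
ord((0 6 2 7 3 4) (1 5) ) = 6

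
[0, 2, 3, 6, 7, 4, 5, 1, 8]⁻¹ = [0, 7, 1, 2, 5, 6, 3, 4, 8]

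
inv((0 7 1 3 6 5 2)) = (0 2 5 6 3 1 7)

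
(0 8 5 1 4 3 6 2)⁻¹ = (0 2 6 3 4 1 5 8)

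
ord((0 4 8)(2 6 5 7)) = 12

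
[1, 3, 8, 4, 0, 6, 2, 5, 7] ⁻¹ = [4, 0, 6, 1, 3, 7, 5, 8, 2] 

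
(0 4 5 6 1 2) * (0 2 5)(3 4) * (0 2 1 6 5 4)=(0 3)(1 4 2)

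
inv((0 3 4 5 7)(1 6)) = (0 7 5 4 3)(1 6)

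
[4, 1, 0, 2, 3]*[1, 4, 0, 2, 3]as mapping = [0→3, 1→4, 2→1, 3→0, 4→2]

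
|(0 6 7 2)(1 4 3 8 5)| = 20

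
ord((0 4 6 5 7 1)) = 6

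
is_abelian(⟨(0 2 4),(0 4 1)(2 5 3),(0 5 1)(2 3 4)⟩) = no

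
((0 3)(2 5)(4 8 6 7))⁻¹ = (0 3)(2 5)(4 7 6 8)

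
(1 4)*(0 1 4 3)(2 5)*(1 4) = (0 4 1 3)(2 5)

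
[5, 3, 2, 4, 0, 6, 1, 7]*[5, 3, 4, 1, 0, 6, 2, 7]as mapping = [0→6, 1→1, 2→4, 3→0, 4→5, 5→2, 6→3, 7→7]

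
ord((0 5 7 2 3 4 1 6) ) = 8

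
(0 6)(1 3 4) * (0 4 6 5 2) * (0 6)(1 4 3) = (0 5 2 6 3)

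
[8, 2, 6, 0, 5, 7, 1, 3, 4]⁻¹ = [3, 6, 1, 7, 8, 4, 2, 5, 0]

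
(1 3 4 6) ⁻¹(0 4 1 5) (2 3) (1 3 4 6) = (0 6 3 5) (2 4) 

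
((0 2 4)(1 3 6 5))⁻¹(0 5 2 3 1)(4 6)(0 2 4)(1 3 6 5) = (0 5)(1 4 6 3 2)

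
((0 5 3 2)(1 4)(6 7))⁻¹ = (0 2 3 5)(1 4)(6 7)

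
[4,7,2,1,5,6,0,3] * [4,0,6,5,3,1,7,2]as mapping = [0→3,1→2,2→6,3→0,4→1,5→7,6→4,7→5]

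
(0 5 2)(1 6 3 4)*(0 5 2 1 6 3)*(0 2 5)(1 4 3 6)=(0 5 4 1 6 2)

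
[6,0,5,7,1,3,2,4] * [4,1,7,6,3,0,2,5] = [2,4,0,5,1,6,7,3]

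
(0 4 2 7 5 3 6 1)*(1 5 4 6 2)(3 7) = (0 6 5 7 4 1)(2 3)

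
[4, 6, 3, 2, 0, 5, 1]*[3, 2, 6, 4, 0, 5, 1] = [0, 1, 4, 6, 3, 5, 2]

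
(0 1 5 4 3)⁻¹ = (0 3 4 5 1)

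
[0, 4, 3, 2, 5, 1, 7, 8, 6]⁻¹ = [0, 5, 3, 2, 1, 4, 8, 6, 7]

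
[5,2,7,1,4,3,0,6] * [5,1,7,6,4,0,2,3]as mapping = [0→0,1→7,2→3,3→1,4→4,5→6,6→5,7→2]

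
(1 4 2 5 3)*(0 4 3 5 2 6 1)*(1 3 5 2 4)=(0 1 5 2 4 6 3)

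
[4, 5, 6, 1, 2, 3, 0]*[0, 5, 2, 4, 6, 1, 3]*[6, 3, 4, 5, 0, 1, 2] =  [2, 3, 5, 1, 4, 0, 6]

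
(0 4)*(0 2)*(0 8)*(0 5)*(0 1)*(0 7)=(0 4 2 8 5 1 7)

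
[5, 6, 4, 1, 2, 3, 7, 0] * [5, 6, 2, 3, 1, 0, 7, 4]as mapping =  [0→0, 1→7, 2→1, 3→6, 4→2, 5→3, 6→4, 7→5]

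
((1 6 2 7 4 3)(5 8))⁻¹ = (1 3 4 7 2 6)(5 8)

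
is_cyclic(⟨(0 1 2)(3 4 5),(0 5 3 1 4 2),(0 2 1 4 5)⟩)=no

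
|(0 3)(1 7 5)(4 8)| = 6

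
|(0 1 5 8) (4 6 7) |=12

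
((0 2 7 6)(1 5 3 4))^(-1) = (0 6 7 2)(1 4 3 5)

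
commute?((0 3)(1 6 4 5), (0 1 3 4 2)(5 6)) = no:(0 3)(1 6 4 5) * (0 1 3 4 2)(5 6) = (0 4 6 2)(1 5 3), (0 1 3 4 2)(5 6) * (0 3)(1 6 4 5) = (0 6 1)(2 3 5 4)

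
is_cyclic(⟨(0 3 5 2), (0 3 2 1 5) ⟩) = no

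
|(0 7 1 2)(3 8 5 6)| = 4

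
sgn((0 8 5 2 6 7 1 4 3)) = 1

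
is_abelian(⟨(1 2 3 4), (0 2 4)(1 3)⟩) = no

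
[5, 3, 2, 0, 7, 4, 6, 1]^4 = [1, 4, 2, 7, 0, 3, 6, 5]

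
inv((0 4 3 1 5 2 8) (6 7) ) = (0 8 2 5 1 3 4) (6 7) 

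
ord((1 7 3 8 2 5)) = 6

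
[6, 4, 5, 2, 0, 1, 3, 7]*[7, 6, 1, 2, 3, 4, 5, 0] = [5, 3, 4, 1, 7, 6, 2, 0]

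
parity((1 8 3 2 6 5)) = odd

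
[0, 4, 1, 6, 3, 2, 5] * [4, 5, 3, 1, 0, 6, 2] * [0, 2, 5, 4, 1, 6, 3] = [1, 0, 6, 5, 2, 4, 3]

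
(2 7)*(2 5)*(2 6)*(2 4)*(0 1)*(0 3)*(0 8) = (0 1 3 8)(2 7 5 6 4)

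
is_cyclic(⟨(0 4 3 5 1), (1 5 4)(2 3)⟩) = no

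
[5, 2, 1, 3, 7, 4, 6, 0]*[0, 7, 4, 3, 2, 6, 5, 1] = [6, 4, 7, 3, 1, 2, 5, 0]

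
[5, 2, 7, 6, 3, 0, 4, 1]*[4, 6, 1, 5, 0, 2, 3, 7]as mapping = [0→2, 1→1, 2→7, 3→3, 4→5, 5→4, 6→0, 7→6]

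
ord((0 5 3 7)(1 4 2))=12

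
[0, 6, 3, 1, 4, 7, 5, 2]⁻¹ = [0, 3, 7, 2, 4, 6, 1, 5]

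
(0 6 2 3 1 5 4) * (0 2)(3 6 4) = (0 4 2 6)(1 5 3)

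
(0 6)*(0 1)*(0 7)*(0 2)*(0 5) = (0 6 1 7 2 5)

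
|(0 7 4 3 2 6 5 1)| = 8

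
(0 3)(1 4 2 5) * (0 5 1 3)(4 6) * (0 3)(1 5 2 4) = (0 3 2 5)(1 6)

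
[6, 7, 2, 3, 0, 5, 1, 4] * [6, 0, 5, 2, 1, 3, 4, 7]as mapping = [0→4, 1→7, 2→5, 3→2, 4→6, 5→3, 6→0, 7→1]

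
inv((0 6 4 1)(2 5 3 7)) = (0 1 4 6)(2 7 3 5)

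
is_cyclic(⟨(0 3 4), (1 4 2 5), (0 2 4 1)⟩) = no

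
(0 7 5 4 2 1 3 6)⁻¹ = (0 6 3 1 2 4 5 7)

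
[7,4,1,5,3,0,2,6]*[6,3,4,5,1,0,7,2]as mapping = [0→2,1→1,2→3,3→0,4→5,5→6,6→4,7→7]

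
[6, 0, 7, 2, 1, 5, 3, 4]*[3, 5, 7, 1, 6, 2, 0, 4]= [0, 3, 4, 7, 5, 2, 1, 6]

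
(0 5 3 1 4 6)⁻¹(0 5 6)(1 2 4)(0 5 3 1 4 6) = (0 5 3)(2 6 4)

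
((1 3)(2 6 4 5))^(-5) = (1 3)(2 5 4 6)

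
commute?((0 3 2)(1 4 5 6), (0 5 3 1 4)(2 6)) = no:(0 3 2)(1 4 5 6) * (0 5 3 1 4)(2 6) = (0 1)(2 5)(3 6 4), (0 5 3 1 4)(2 6) * (0 3 2)(1 4 5 6) = (0 6)(1 5 2)(3 4)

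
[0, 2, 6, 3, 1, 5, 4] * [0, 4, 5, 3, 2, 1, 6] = [0, 5, 6, 3, 4, 1, 2]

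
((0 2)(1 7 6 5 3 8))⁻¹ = (0 2)(1 8 3 5 6 7)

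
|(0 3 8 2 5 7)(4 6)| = 6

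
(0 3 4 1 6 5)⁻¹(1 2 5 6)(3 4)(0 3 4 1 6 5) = (0 5 6 2)(1 4)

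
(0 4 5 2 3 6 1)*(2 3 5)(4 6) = (0 6 1)(2 5 3 4)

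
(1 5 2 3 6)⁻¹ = (1 6 3 2 5)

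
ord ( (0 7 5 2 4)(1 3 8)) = 15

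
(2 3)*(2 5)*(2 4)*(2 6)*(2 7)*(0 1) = (0 1)(2 3 5 4 6 7)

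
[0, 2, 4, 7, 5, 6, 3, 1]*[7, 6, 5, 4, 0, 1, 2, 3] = [7, 5, 0, 3, 1, 2, 4, 6]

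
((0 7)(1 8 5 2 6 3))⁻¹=(0 7)(1 3 6 2 5 8)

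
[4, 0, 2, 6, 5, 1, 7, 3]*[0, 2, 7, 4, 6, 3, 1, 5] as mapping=[0→6, 1→0, 2→7, 3→1, 4→3, 5→2, 6→5, 7→4] 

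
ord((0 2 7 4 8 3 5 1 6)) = 9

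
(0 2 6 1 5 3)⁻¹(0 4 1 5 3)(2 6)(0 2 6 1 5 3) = (0 2 4 5 3)(1 6)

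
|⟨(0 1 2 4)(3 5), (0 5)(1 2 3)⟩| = 720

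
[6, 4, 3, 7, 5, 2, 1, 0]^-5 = [4, 2, 0, 6, 3, 7, 5, 1]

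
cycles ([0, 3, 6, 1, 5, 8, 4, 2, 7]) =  (1 3)(2 6 4 5 8 7)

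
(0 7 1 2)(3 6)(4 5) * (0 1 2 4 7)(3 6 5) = (1 4 3 5 7 2)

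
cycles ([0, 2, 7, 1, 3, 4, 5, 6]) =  (1 2 7 6 5 4 3)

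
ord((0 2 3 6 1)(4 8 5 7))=20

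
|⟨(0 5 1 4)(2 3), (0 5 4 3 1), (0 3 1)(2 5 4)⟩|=360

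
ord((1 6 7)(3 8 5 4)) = 12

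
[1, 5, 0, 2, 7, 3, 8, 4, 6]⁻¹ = [2, 0, 3, 5, 7, 1, 8, 4, 6]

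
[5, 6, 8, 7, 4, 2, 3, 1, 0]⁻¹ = [8, 7, 5, 6, 4, 0, 1, 3, 2]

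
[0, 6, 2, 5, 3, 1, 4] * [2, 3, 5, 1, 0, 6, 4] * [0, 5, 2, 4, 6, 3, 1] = [2, 6, 3, 1, 5, 4, 0]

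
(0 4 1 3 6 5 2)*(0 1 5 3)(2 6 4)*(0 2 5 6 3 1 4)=(0 5 3)(1 2 4 6)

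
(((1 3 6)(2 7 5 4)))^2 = (1 6 3)(2 5)(4 7)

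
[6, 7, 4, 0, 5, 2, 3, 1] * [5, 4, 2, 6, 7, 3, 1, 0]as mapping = [0→1, 1→0, 2→7, 3→5, 4→3, 5→2, 6→6, 7→4]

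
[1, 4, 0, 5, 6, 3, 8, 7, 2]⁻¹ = [2, 0, 8, 5, 1, 3, 4, 7, 6]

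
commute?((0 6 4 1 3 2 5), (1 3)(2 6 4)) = no:(0 6 4 1 3 2 5) * (1 3)(2 6 4) = (0 4 3 6 2 5), (1 3)(2 6 4) * (0 6 4 1 3 2 5) = (0 6 1 2 4 5)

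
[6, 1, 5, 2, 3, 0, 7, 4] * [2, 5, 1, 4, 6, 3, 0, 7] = [0, 5, 3, 1, 4, 2, 7, 6]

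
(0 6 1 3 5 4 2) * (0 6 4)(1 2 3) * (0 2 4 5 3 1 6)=(0 5 2)(1 6 4)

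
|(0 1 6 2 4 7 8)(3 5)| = 14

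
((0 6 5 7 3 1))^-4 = (0 5 3)(1 6 7)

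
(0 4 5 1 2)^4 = (0 2 1 5 4)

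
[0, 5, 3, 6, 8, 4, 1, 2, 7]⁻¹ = [0, 6, 7, 2, 5, 1, 3, 8, 4]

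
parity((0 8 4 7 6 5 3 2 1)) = even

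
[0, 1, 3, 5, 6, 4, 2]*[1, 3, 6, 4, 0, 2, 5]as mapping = [0→1, 1→3, 2→4, 3→2, 4→5, 5→0, 6→6]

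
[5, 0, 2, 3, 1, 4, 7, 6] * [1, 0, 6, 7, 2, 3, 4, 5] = [3, 1, 6, 7, 0, 2, 5, 4]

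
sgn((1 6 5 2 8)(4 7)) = -1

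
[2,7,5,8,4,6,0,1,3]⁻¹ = [6,7,0,8,4,2,5,1,3]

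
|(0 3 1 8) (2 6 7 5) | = 4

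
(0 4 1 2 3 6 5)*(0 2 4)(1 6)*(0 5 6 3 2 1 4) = (0 5 1)(3 4)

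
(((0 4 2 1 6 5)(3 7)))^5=(0 5 6 1 2 4)(3 7)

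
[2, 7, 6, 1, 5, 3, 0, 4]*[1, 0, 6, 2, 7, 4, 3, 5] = [6, 5, 3, 0, 4, 2, 1, 7]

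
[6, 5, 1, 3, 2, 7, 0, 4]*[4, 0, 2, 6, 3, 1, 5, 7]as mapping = [0→5, 1→1, 2→0, 3→6, 4→2, 5→7, 6→4, 7→3]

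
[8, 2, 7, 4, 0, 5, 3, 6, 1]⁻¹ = [4, 8, 1, 6, 3, 5, 7, 2, 0]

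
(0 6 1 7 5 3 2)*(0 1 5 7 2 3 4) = (0 6 5 4) (1 2) 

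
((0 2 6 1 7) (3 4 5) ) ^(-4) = (0 2 6 1 7) (3 5 4) 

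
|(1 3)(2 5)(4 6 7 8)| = 4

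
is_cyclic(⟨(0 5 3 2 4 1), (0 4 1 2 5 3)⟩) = no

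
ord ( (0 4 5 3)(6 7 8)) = 12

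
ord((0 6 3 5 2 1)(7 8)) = 6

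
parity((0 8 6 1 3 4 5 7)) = odd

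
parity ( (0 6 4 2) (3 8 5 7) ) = even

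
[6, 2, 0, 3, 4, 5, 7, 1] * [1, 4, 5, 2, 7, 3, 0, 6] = [0, 5, 1, 2, 7, 3, 6, 4]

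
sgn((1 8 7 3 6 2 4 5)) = -1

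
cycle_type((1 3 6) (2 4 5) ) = 3^2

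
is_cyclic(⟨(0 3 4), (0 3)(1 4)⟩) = no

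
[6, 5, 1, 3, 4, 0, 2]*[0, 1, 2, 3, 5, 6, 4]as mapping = [0→4, 1→6, 2→1, 3→3, 4→5, 5→0, 6→2]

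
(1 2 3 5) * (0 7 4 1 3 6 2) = (0 7 4 1)(2 6)(3 5)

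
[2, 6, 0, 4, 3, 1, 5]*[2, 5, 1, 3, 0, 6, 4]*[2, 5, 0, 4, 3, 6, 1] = [5, 3, 0, 2, 4, 6, 1]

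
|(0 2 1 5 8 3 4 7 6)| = 9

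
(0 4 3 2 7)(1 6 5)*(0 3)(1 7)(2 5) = (0 4)(1 6 2)(3 5 7)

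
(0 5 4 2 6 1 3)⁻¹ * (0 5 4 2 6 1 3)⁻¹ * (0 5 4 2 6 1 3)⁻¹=(0 6 5 1 4 3 2)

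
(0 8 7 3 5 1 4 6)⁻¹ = (0 6 4 1 5 3 7 8)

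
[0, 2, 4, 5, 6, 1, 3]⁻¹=[0, 5, 1, 6, 2, 3, 4]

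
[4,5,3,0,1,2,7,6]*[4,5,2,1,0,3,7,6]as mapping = [0→0,1→3,2→1,3→4,4→5,5→2,6→6,7→7]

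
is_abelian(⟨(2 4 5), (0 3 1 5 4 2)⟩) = no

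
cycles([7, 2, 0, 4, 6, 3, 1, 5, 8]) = (0 7 5 3 4 6 1 2)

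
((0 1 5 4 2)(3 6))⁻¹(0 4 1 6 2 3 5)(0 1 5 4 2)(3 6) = (0 6 4 1 2 5 3)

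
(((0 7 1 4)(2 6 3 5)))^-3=(0 7 1 4)(2 6 3 5)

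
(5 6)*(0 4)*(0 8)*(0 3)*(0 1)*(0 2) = (0 4 8 3 1 2)(5 6)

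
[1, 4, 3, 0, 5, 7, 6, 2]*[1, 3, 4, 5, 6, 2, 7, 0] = [3, 6, 5, 1, 2, 0, 7, 4]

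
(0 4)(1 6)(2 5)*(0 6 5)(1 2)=(0 4 6 2)(1 5)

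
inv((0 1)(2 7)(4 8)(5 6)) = (0 1)(2 7)(4 8)(5 6)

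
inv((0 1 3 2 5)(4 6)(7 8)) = (0 5 2 3 1)(4 6)(7 8)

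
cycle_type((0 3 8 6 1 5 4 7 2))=9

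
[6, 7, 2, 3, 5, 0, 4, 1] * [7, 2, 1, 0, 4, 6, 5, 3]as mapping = [0→5, 1→3, 2→1, 3→0, 4→6, 5→7, 6→4, 7→2]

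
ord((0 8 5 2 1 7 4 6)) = 8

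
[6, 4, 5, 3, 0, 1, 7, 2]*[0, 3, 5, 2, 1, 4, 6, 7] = [6, 1, 4, 2, 0, 3, 7, 5]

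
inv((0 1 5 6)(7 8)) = (0 6 5 1)(7 8)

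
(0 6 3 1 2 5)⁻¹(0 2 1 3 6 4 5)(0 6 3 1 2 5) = (0 6 5 2 1 3 4)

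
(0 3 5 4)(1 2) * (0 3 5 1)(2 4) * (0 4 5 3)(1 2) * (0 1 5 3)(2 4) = (1 3 4)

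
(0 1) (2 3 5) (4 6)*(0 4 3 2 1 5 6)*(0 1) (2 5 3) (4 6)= (0 3 4 1 6 2 5) 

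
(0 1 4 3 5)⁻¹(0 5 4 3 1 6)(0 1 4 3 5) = (0 3 5 4 6 1)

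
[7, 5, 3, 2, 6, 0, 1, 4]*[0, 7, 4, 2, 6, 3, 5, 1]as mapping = [0→1, 1→3, 2→2, 3→4, 4→5, 5→0, 6→7, 7→6]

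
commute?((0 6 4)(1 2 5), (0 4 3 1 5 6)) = no:(0 6 4)(1 2 5) * (0 4 3 1 5 6) = (1 2 6 3), (0 4 3 1 5 6) * (0 6 4)(1 2 5) = (2 5 4 3)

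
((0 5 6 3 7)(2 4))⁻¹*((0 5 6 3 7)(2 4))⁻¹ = (0 3 5 7 6)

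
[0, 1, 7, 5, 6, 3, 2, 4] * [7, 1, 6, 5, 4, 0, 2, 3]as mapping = [0→7, 1→1, 2→3, 3→0, 4→2, 5→5, 6→6, 7→4]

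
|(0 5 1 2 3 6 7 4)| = 8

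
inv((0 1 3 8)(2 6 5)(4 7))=(0 8 3 1)(2 5 6)(4 7)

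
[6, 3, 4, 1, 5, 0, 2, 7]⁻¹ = [5, 3, 6, 1, 2, 4, 0, 7]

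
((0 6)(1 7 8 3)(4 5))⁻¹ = (0 6)(1 3 8 7)(4 5)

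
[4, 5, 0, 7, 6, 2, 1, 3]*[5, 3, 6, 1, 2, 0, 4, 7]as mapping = [0→2, 1→0, 2→5, 3→7, 4→4, 5→6, 6→3, 7→1]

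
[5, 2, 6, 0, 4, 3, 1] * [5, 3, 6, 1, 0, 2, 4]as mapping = [0→2, 1→6, 2→4, 3→5, 4→0, 5→1, 6→3]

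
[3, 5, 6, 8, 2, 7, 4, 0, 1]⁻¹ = [7, 8, 4, 0, 6, 1, 2, 5, 3]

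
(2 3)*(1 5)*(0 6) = (0 6)(1 5)(2 3)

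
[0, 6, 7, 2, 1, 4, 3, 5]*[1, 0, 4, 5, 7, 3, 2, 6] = [1, 2, 6, 4, 0, 7, 5, 3]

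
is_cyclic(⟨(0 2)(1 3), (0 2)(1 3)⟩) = yes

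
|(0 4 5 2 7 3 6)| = 7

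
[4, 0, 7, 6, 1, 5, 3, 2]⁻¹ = [1, 4, 7, 6, 0, 5, 3, 2]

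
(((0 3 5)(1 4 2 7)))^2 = (0 5 3)(1 2)(4 7)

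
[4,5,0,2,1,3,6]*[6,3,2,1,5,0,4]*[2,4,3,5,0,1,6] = [1,2,6,3,5,4,0]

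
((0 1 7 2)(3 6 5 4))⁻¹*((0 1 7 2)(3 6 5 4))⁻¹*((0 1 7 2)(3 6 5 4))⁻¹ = (0 1 7 2)(3 6 5 4)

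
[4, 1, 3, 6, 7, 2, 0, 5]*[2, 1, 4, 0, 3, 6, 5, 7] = [3, 1, 0, 5, 7, 4, 2, 6]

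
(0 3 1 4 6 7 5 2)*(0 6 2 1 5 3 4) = (0 4 2 6 7 3 5 1)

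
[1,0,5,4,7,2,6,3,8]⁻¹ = [1,0,5,7,3,2,6,4,8]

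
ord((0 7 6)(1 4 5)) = 3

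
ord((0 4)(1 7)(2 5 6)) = 6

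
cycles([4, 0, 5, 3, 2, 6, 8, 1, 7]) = (0 4 2 5 6 8 7 1)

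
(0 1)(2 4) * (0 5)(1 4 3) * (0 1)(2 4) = (0 2 3)(1 5)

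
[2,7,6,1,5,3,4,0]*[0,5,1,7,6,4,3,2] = [1,2,3,5,4,7,6,0]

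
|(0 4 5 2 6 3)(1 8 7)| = 6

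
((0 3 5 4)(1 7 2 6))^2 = (0 5)(1 2)(3 4)(6 7)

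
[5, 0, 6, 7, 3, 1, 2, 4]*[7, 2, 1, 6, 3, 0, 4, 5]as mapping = [0→0, 1→7, 2→4, 3→5, 4→6, 5→2, 6→1, 7→3]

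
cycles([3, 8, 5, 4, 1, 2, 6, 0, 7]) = (0 3 4 1 8 7) (2 5) 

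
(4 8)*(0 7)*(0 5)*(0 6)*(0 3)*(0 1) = (0 7 5 6 3 1)(4 8)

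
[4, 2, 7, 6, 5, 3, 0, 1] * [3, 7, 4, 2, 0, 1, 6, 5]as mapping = [0→0, 1→4, 2→5, 3→6, 4→1, 5→2, 6→3, 7→7]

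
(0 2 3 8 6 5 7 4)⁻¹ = (0 4 7 5 6 8 3 2)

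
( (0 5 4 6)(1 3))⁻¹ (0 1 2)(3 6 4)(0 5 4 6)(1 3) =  (0 6 1)(2 5 3)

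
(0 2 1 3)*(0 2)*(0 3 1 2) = (0 3)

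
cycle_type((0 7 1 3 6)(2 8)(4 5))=2^2.5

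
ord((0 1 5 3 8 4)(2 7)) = 6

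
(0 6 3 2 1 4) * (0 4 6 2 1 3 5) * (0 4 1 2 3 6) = (0 3 2 6 5 4 1)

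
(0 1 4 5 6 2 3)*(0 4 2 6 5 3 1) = (1 2)(3 4)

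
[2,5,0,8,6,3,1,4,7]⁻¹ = [2,6,0,5,7,1,4,8,3]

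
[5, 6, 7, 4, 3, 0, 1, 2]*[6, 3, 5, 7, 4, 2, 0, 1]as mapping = [0→2, 1→0, 2→1, 3→4, 4→7, 5→6, 6→3, 7→5]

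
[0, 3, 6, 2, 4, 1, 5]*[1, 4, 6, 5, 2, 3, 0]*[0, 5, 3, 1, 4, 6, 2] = [5, 6, 0, 2, 3, 4, 1]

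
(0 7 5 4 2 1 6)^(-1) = (0 6 1 2 4 5 7)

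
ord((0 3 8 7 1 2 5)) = 7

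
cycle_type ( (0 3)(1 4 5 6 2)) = 2.5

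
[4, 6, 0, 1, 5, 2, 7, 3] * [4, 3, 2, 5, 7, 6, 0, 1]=[7, 0, 4, 3, 6, 2, 1, 5]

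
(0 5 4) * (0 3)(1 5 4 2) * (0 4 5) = (0 5 2 1)(3 4)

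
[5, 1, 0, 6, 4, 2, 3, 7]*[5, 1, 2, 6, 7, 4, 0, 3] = [4, 1, 5, 0, 7, 2, 6, 3]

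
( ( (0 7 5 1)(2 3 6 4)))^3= (0 1 5 7)(2 4 6 3)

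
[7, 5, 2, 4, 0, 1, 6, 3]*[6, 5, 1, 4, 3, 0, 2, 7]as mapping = [0→7, 1→0, 2→1, 3→3, 4→6, 5→5, 6→2, 7→4]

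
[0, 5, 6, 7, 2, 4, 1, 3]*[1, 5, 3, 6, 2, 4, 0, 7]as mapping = [0→1, 1→4, 2→0, 3→7, 4→3, 5→2, 6→5, 7→6]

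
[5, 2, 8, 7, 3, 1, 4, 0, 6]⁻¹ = [7, 5, 1, 4, 6, 0, 8, 3, 2]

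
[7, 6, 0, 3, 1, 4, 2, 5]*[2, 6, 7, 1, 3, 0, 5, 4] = [4, 5, 2, 1, 6, 3, 7, 0]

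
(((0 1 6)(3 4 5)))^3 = ()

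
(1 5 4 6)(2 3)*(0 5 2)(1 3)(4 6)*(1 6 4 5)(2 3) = (0 1 3)(2 6)(4 5)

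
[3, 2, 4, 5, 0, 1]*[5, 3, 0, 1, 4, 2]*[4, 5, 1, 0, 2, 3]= [5, 4, 2, 1, 3, 0]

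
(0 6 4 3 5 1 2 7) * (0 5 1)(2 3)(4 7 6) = (0 4 2 6 7 5)(1 3)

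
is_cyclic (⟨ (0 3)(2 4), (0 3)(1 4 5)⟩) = no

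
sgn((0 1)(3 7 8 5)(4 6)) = -1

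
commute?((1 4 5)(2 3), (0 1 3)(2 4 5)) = no:(1 4 5)(2 3) * (0 1 3)(2 4 5) = (0 1 5 3 4 2), (0 1 3)(2 4 5) * (1 4 5)(2 3) = (0 4 1 2 5 3)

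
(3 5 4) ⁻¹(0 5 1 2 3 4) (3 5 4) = (0 4 1 2 5 3) 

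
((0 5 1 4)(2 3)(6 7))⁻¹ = (0 4 1 5)(2 3)(6 7)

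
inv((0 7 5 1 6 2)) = (0 2 6 1 5 7)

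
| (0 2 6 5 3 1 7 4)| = 8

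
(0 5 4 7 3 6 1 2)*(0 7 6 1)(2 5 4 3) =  (0 4 6)(1 5 3)(2 7)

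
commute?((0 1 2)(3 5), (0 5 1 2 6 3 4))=no:(0 1 2)(3 5)*(0 5 1 2 6 3 4)=(0 2 5 4)(1 6 3), (0 5 1 2 6 3 4)*(0 1 2)(3 5)=(0 3 4 1)(2 6 5)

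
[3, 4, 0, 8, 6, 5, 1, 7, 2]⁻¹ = [2, 6, 8, 0, 1, 5, 4, 7, 3]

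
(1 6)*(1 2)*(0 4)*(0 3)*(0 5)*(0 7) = (0 4 3 5 7)(1 6 2)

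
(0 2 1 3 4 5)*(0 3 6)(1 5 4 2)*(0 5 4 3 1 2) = (0 2 4 3)(1 6 5)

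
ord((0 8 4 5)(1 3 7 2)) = 4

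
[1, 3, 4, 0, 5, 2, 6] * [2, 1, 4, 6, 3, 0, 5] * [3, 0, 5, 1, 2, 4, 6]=[0, 6, 1, 5, 3, 2, 4]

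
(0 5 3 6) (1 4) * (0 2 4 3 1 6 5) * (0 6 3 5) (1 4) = (0 6 2 1 5 4 3) 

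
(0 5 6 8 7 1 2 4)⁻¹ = (0 4 2 1 7 8 6 5)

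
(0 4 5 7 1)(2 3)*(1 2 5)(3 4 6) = (0 6 3 5 7 2 4 1)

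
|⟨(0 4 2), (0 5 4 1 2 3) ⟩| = 18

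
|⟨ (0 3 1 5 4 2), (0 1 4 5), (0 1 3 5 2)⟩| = 720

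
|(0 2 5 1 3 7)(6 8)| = 6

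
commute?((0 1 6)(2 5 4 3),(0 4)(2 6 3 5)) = no:(0 1 6)(2 5 4 3)*(0 4)(2 6 3 5) = (0 1 3 6 4 5),(0 4)(2 6 3 5)*(0 1 6)(2 5 4 3) = (0 3 4 1 6 2)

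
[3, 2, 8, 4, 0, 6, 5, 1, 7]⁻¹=[4, 7, 1, 0, 3, 6, 5, 8, 2]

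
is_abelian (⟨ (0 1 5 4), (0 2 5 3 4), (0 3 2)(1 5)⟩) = no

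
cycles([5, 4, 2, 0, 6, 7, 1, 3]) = (0 5 7 3)(1 4 6)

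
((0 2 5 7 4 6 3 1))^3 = (0 7 3 2 4 1 5 6)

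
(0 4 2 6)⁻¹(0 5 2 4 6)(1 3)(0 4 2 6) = (0 4 5 6 2)(1 3)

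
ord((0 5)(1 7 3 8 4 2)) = 6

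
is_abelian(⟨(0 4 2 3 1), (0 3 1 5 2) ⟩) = no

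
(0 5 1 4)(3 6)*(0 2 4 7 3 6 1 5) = (1 7 3)(2 4)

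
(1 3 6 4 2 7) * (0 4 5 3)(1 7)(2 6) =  (0 4 6 5 3 2 1)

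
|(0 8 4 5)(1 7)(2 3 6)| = 12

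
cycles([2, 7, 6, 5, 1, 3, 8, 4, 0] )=(0 2 6 8)(1 7 4)(3 5)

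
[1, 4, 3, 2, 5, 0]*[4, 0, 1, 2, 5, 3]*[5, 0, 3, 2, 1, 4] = [5, 4, 3, 0, 2, 1]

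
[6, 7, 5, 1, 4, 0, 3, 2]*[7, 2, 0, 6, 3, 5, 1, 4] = [1, 4, 5, 2, 3, 7, 6, 0]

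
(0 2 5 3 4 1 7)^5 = (0 1 3 2 7 4 5)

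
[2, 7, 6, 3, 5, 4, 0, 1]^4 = [2, 1, 6, 3, 4, 5, 0, 7]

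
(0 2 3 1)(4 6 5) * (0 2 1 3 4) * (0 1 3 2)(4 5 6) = (0 3 2 5 1)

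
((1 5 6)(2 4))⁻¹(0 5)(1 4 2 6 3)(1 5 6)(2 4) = (0 6)(1 3 5 2 4)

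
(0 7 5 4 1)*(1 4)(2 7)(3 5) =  (0 2 7 3 5 1)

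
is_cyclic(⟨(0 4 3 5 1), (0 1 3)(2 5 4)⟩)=no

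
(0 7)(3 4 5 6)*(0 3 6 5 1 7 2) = (0 2)(1 7 3 4)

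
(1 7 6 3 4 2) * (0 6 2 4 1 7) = (0 6 3 1) (2 7) 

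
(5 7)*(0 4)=(0 4)(5 7)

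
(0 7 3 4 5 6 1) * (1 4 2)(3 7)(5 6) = (0 3 2 1)(4 6)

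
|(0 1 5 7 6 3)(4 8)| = 6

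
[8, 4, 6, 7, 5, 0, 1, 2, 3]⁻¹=[5, 6, 7, 8, 1, 4, 2, 3, 0]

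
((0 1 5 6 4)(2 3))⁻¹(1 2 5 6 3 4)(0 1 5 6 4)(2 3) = (0 5 3 6 4 2)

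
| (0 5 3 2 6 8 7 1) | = 8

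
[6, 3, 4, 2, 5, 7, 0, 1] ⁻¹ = [6, 7, 3, 1, 2, 4, 0, 5] 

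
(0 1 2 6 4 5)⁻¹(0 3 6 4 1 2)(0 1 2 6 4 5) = (1 3 4 5 2 6)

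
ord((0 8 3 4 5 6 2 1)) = 8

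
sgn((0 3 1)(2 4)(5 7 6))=-1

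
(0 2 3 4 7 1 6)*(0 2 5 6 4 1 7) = (0 5 6 2 3 1 4)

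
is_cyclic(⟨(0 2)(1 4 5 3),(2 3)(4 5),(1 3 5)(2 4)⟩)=no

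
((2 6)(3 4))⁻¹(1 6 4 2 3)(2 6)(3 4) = (1 2 3 6 4)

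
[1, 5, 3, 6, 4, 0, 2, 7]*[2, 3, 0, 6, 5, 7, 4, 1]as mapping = [0→3, 1→7, 2→6, 3→4, 4→5, 5→2, 6→0, 7→1]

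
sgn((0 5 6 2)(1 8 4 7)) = 1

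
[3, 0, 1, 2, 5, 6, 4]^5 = [3, 0, 1, 2, 6, 4, 5]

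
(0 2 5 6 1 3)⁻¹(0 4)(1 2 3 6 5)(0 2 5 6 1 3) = (0 1 6 3 5)(2 4)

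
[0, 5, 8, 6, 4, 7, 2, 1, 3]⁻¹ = [0, 7, 6, 8, 4, 1, 3, 5, 2]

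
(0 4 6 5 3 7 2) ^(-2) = (0 7 5 4 2 3 6) 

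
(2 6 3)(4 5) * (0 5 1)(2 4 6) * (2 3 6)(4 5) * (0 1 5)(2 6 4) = (0 2 3)(4 5 6)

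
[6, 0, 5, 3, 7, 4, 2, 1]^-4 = [5, 2, 7, 3, 0, 1, 4, 6]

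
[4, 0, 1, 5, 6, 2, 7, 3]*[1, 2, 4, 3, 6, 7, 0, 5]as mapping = [0→6, 1→1, 2→2, 3→7, 4→0, 5→4, 6→5, 7→3]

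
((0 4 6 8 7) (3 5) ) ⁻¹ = (0 7 8 6 4) (3 5) 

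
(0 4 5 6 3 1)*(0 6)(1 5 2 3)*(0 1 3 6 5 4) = (1 5)(2 6 3 4)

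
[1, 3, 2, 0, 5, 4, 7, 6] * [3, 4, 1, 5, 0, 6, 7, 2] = [4, 5, 1, 3, 6, 0, 2, 7]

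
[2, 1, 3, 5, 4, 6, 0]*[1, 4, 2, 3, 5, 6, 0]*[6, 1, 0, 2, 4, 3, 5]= [0, 4, 2, 5, 3, 6, 1]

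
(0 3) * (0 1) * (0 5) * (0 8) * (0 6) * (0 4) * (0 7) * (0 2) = (0 3 1 5 8 6 4 7 2)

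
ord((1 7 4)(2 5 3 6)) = 12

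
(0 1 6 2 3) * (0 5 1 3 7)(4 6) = (0 3 5 1 4 6 2 7)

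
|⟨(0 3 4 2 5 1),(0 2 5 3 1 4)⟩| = 720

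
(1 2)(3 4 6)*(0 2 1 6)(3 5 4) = (0 2 6 5 4)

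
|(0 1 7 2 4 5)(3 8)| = 6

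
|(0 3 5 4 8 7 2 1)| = 8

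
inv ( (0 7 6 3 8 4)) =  (0 4 8 3 6 7)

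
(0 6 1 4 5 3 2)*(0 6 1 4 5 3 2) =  (0 1 5 2 6 4 3)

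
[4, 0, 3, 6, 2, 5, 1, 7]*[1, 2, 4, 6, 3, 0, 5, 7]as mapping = [0→3, 1→1, 2→6, 3→5, 4→4, 5→0, 6→2, 7→7]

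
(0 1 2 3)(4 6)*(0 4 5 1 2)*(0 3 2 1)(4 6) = (0 1 3 6 5)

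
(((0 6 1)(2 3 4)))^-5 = (0 6 1)(2 3 4)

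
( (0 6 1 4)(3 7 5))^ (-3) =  (0 6 1 4)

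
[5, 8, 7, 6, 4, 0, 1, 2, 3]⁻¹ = [5, 6, 7, 8, 4, 0, 3, 2, 1]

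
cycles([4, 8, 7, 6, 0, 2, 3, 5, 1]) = (0 4)(1 8)(2 7 5)(3 6)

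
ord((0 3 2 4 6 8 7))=7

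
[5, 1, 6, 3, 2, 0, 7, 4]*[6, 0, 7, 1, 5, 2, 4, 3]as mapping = [0→2, 1→0, 2→4, 3→1, 4→7, 5→6, 6→3, 7→5]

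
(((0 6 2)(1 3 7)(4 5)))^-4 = (0 2 6)(1 7 3)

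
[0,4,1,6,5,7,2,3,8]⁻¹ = [0,2,6,7,1,4,3,5,8]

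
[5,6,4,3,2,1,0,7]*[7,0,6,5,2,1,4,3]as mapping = [0→1,1→4,2→2,3→5,4→6,5→0,6→7,7→3]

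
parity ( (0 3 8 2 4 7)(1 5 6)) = odd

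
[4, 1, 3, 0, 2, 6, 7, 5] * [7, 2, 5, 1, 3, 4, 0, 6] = [3, 2, 1, 7, 5, 0, 6, 4]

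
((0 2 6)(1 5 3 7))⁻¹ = (0 6 2)(1 7 3 5)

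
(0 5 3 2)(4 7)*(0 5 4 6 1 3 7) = (0 4)(1 3 2 5 7 6)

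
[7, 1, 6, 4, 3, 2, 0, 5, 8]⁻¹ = [6, 1, 5, 4, 3, 7, 2, 0, 8]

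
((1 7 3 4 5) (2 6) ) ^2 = (1 3 5 7 4) 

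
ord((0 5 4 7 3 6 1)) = 7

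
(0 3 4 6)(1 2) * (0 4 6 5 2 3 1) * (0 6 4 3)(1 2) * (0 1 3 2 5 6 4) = (0 5 3)(2 4 6)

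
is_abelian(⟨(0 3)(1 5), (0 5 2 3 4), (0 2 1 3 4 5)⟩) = no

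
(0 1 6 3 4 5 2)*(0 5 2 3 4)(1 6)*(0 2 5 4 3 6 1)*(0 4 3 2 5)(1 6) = (0 6 2 3 5 1 4)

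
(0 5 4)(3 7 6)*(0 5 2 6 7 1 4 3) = (0 2 6)(1 4 5 3)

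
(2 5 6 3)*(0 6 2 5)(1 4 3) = (0 6 1 4 3 5 2)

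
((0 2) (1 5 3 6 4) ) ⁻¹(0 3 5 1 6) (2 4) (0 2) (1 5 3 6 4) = (0 1) (2 6 3 5 4) 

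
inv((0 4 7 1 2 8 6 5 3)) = (0 3 5 6 8 2 1 7 4)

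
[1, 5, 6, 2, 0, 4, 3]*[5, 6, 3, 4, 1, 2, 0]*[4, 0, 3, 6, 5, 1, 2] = [2, 3, 4, 6, 1, 0, 5]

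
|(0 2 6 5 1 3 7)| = 7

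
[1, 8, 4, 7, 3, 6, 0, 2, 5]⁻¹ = [6, 0, 7, 4, 2, 8, 5, 3, 1]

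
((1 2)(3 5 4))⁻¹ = (1 2)(3 4 5)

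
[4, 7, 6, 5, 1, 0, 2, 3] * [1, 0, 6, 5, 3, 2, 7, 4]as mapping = [0→3, 1→4, 2→7, 3→2, 4→0, 5→1, 6→6, 7→5]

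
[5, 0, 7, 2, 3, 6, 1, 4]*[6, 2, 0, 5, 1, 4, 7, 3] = [4, 6, 3, 0, 5, 7, 2, 1]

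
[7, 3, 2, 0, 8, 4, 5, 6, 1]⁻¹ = [3, 8, 2, 1, 5, 6, 7, 0, 4]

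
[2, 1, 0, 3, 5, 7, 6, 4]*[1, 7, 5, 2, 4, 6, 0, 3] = [5, 7, 1, 2, 6, 3, 0, 4]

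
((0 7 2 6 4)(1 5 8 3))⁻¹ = (0 4 6 2 7)(1 3 8 5)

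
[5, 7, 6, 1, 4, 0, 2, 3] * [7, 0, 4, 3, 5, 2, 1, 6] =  [2, 6, 1, 0, 5, 7, 4, 3]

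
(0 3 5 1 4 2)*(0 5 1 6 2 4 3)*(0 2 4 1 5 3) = (0 2 3 5 6 4 1)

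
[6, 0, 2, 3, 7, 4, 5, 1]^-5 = [6, 0, 2, 3, 7, 4, 5, 1]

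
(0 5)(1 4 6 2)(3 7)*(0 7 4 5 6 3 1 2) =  (0 6)(1 5 7)(3 4)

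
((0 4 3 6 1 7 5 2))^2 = (0 3 1 5)(2 4 6 7)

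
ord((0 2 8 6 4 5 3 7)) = 8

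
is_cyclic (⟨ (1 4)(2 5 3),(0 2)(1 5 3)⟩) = no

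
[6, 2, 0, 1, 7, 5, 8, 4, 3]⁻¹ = [2, 3, 1, 8, 7, 5, 0, 4, 6]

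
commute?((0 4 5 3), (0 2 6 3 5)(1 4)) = no:(0 4 5 3) * (0 2 6 3 5)(1 4) = (0 1 4)(2 6 3), (0 2 6 3 5)(1 4) * (0 4 5 3) = (0 2 6)(1 5 4)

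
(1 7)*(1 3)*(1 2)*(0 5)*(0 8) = (0 5 8)(1 7 3 2)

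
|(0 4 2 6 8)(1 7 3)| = 15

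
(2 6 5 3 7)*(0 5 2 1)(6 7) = (0 5 3 6 2 7 1)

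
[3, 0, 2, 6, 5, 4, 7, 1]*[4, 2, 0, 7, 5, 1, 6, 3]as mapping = [0→7, 1→4, 2→0, 3→6, 4→1, 5→5, 6→3, 7→2]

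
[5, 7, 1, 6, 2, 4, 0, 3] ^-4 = [1, 0, 6, 4, 3, 7, 2, 5] 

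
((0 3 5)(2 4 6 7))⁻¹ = (0 5 3)(2 7 6 4)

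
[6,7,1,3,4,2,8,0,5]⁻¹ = [7,2,5,3,4,8,0,1,6]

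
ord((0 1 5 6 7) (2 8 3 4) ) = 20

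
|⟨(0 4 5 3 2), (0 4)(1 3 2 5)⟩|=360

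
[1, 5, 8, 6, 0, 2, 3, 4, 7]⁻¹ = [4, 0, 5, 6, 7, 1, 3, 8, 2]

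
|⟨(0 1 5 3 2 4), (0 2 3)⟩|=720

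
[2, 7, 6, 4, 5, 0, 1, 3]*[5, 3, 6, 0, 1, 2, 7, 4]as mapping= [0→6, 1→4, 2→7, 3→1, 4→2, 5→5, 6→3, 7→0]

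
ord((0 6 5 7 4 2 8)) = 7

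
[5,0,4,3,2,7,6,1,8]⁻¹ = [1,7,4,3,2,0,6,5,8]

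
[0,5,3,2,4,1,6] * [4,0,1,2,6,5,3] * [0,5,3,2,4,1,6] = [4,1,3,5,6,0,2]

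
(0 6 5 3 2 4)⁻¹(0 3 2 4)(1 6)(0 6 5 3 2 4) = (0 6 2 4)(1 5)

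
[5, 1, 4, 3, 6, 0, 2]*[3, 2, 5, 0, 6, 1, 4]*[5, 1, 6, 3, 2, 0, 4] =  [1, 6, 4, 5, 2, 3, 0]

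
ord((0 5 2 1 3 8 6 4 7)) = 9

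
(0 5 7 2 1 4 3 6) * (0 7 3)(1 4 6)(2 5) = (0 2 4)(1 6 7 5 3)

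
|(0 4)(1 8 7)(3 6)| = 6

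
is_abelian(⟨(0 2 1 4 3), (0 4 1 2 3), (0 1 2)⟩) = no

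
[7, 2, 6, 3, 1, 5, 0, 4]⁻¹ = [6, 4, 1, 3, 7, 5, 2, 0]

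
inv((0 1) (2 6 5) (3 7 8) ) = (0 1) (2 5 6) (3 8 7) 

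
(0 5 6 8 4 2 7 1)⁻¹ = (0 1 7 2 4 8 6 5)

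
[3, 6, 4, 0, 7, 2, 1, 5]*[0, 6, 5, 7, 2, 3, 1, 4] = [7, 1, 2, 0, 4, 5, 6, 3]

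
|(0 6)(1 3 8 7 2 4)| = 6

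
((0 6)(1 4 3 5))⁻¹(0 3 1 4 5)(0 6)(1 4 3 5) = (1 6 5 4 3)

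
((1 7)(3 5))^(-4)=()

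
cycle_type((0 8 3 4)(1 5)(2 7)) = 2^2.4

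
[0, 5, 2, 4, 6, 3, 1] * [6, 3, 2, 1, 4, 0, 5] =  [6, 0, 2, 4, 5, 1, 3]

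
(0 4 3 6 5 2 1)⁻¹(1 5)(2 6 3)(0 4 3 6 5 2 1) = (0 2)(1 5 6)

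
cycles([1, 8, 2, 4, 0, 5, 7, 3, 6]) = (0 1 8 6 7 3 4)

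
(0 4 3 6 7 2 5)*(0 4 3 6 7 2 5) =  (0 3 7 5 4 6 2)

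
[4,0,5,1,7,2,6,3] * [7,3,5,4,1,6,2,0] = [1,7,6,3,0,5,2,4]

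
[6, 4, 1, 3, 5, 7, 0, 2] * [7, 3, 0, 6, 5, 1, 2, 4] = [2, 5, 3, 6, 1, 4, 7, 0]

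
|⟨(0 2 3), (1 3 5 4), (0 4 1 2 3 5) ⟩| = 720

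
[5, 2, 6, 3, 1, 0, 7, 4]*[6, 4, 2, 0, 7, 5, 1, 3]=[5, 2, 1, 0, 4, 6, 3, 7]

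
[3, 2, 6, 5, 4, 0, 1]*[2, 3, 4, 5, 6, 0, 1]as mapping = [0→5, 1→4, 2→1, 3→0, 4→6, 5→2, 6→3]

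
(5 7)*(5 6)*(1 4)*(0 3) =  (0 3)(1 4)(5 7 6)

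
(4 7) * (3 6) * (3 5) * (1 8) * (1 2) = (1 8 2)(3 6 5)(4 7)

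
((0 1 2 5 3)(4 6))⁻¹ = (0 3 5 2 1)(4 6)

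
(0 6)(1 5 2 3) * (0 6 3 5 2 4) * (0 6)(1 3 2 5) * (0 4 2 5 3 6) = (0 5 2 1 3 6 4)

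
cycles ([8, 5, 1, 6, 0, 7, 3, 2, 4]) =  (0 8 4)(1 5 7 2)(3 6)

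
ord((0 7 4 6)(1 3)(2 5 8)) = 12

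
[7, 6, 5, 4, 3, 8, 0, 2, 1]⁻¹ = [6, 8, 7, 4, 3, 2, 1, 0, 5]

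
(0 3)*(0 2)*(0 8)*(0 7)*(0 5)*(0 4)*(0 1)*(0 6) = (0 3 2 8 7 5 4 1 6)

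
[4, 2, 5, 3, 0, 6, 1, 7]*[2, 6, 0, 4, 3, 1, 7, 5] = [3, 0, 1, 4, 2, 7, 6, 5]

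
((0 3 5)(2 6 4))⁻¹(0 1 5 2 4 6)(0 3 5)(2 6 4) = (0 6 2 4 3 1)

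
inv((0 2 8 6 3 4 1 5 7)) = (0 7 5 1 4 3 6 8 2)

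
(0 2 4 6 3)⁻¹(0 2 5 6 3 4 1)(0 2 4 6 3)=(0 6 1 2 4 5 3)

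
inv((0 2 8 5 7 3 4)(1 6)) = (0 4 3 7 5 8 2)(1 6)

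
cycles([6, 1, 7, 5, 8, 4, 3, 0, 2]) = (0 6 3 5 4 8 2 7)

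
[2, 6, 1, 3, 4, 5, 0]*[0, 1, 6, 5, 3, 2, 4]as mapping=[0→6, 1→4, 2→1, 3→5, 4→3, 5→2, 6→0]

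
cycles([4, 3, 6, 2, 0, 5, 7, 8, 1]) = (0 4)(1 3 2 6 7 8)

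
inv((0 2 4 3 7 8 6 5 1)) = (0 1 5 6 8 7 3 4 2)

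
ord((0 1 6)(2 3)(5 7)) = 6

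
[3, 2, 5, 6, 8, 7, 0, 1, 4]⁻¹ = [6, 7, 1, 0, 8, 2, 3, 5, 4]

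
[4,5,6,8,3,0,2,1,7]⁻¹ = [5,7,6,4,0,1,2,8,3]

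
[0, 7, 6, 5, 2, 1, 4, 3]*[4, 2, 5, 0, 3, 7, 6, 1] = [4, 1, 6, 7, 5, 2, 3, 0]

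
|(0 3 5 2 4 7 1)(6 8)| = 14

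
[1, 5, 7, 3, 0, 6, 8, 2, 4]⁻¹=[4, 0, 7, 3, 8, 1, 5, 2, 6]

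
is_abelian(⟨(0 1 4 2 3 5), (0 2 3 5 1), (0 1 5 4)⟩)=no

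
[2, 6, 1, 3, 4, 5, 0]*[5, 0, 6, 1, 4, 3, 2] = [6, 2, 0, 1, 4, 3, 5]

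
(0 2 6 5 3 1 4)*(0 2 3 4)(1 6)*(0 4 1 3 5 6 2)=(0 5 1 4)(2 3)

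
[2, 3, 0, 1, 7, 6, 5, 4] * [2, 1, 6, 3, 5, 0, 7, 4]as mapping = [0→6, 1→3, 2→2, 3→1, 4→4, 5→7, 6→0, 7→5]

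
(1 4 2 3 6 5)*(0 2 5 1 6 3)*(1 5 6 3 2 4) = (0 4 6 5 3 2)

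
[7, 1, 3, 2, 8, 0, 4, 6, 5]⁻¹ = [5, 1, 3, 2, 6, 8, 7, 0, 4]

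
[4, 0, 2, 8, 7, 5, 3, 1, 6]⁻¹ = [1, 7, 2, 6, 0, 5, 8, 4, 3]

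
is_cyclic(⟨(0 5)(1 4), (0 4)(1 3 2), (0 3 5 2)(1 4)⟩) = no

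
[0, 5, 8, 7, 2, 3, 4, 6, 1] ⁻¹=[0, 8, 4, 5, 6, 1, 7, 3, 2] 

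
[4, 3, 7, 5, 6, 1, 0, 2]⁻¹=[6, 5, 7, 1, 0, 3, 4, 2]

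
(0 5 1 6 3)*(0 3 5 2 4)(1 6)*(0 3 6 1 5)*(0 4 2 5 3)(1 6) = (0 5 6 4)(1 3)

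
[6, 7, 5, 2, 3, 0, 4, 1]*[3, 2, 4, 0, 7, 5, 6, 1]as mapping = [0→6, 1→1, 2→5, 3→4, 4→0, 5→3, 6→7, 7→2]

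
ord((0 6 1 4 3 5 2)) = 7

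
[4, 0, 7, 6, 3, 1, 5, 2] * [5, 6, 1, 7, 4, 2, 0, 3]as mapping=[0→4, 1→5, 2→3, 3→0, 4→7, 5→6, 6→2, 7→1]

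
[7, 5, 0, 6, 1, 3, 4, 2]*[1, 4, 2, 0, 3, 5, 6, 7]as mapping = [0→7, 1→5, 2→1, 3→6, 4→4, 5→0, 6→3, 7→2]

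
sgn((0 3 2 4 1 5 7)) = 1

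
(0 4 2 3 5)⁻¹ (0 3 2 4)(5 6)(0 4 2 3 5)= (0 6)(2 4 5 3)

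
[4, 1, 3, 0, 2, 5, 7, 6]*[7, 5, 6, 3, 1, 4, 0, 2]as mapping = [0→1, 1→5, 2→3, 3→7, 4→6, 5→4, 6→2, 7→0]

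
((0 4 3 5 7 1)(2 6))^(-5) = (0 4 3 5 7 1)(2 6)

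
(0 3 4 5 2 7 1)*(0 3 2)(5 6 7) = (0 2 5)(1 3 4 6 7)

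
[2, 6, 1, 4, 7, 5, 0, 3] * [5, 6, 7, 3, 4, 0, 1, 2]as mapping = [0→7, 1→1, 2→6, 3→4, 4→2, 5→0, 6→5, 7→3]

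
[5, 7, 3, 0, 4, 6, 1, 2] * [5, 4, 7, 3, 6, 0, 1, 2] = [0, 2, 3, 5, 6, 1, 4, 7]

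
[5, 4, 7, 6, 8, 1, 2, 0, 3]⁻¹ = [7, 5, 6, 8, 1, 0, 3, 2, 4]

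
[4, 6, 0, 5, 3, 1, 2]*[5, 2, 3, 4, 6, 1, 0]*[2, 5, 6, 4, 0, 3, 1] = [1, 2, 3, 5, 0, 6, 4]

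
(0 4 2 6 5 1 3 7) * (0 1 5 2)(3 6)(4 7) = (0 7 1 6 2 3 4)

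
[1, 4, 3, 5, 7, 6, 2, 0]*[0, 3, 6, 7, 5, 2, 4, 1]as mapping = [0→3, 1→5, 2→7, 3→2, 4→1, 5→4, 6→6, 7→0]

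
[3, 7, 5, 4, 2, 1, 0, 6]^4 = [5, 3, 6, 1, 7, 0, 2, 4]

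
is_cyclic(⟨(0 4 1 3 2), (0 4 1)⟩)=no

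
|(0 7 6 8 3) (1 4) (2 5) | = 10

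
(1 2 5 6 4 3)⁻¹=(1 3 4 6 5 2)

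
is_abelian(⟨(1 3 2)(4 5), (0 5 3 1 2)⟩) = no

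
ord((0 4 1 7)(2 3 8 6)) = 4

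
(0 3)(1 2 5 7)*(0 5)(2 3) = (0 2)(1 3 5 7)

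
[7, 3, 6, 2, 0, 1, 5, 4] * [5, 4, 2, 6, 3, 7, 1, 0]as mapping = [0→0, 1→6, 2→1, 3→2, 4→5, 5→4, 6→7, 7→3]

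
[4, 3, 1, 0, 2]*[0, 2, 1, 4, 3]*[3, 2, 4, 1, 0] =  [1, 0, 4, 3, 2]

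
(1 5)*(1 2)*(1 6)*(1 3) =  (1 5 2 6 3)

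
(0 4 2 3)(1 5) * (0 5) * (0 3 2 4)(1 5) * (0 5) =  (0 5)(1 3)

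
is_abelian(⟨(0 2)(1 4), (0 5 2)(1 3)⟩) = no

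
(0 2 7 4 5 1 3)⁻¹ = (0 3 1 5 4 7 2)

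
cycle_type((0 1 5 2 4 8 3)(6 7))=2.7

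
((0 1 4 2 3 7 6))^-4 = (0 2 6 4 7 1 3)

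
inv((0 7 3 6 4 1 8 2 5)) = (0 5 2 8 1 4 6 3 7)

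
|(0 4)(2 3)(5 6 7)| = 6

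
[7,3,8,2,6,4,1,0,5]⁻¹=[7,6,3,1,5,8,4,0,2]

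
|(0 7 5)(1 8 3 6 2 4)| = 6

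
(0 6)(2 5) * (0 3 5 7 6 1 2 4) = (0 1 2 7 6 3 5 4)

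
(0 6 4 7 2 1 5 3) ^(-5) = (0 7 5 6 2 3 4 1) 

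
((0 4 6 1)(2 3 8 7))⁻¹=(0 1 6 4)(2 7 8 3)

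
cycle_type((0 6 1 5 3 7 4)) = 7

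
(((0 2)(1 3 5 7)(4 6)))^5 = (0 2)(1 3 5 7)(4 6)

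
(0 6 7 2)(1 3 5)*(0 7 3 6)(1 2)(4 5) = (1 6 3 4 5 2 7)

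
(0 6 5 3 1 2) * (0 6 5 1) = (0 5 3)(1 2 6)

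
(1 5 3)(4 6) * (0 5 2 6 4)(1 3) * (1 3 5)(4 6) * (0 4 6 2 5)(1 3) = (0 3)(1 5)(2 6 4)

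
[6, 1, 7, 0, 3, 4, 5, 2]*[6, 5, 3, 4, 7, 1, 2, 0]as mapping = [0→2, 1→5, 2→0, 3→6, 4→4, 5→7, 6→1, 7→3]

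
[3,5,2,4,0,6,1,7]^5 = [4,6,2,0,3,1,5,7]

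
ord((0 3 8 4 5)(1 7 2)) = 15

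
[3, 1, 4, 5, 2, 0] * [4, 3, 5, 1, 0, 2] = [1, 3, 0, 2, 5, 4]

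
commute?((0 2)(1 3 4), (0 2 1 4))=no:(0 2)(1 3 4)*(0 2 1 4)=(0 1 3), (0 2 1 4)*(0 2)(1 3 4)=(2 3 4)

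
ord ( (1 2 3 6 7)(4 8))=10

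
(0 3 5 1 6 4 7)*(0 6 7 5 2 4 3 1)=(0 1 7 6 3 2 4 5)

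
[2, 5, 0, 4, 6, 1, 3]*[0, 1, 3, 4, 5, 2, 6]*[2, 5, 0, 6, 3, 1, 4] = [6, 0, 2, 1, 4, 5, 3]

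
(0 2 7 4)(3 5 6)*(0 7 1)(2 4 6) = (0 4 7 6 3 5 2 1)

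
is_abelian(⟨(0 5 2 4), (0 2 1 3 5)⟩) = no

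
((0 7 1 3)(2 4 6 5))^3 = (0 3 1 7)(2 5 6 4)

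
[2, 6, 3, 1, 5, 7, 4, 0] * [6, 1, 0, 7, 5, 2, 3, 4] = [0, 3, 7, 1, 2, 4, 5, 6]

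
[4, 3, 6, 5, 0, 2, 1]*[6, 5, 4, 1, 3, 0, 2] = [3, 1, 2, 0, 6, 4, 5]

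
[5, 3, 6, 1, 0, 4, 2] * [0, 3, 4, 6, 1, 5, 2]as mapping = [0→5, 1→6, 2→2, 3→3, 4→0, 5→1, 6→4]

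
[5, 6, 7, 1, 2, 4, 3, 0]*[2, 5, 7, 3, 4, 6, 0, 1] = [6, 0, 1, 5, 7, 4, 3, 2]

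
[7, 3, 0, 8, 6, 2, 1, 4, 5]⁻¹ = [2, 6, 5, 1, 7, 8, 4, 0, 3]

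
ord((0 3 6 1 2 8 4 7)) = 8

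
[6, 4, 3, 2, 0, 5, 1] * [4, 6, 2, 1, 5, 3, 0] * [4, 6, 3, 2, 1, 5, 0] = [4, 5, 6, 3, 1, 2, 0]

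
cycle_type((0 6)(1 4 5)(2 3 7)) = 2.3^2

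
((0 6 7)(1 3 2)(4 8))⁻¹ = (0 7 6)(1 2 3)(4 8)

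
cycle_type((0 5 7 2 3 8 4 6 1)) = 9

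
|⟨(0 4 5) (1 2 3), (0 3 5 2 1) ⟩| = 360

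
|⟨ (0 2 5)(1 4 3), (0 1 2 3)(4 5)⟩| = 36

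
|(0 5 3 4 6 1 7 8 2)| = 9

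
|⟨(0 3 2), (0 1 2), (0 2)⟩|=24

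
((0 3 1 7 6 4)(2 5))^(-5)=(0 3 1 7 6 4)(2 5)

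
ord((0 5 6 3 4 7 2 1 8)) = 9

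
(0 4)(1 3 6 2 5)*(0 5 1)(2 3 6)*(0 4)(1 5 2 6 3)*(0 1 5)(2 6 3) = (0 1 2)(4 6 5)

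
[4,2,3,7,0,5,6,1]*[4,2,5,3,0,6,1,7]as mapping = [0→0,1→5,2→3,3→7,4→4,5→6,6→1,7→2]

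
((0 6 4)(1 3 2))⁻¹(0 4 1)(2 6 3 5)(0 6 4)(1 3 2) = (0 3 6)(1 4 2 5)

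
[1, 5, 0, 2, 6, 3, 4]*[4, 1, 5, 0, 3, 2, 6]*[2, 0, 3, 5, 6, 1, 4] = [0, 3, 6, 1, 4, 2, 5]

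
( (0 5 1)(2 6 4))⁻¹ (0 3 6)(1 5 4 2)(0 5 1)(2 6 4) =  (0 1 2 6)(3 4 5)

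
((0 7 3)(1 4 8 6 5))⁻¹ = (0 3 7)(1 5 6 8 4)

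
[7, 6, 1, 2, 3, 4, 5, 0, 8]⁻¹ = [7, 2, 3, 4, 5, 6, 1, 0, 8]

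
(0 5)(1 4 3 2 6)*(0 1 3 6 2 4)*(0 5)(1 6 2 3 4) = (1 5 6 4 2 3)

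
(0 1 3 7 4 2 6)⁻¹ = (0 6 2 4 7 3 1)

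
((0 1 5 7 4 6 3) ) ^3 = (0 7 3 5 6 1 4) 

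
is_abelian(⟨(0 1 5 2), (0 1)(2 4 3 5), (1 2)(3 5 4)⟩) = no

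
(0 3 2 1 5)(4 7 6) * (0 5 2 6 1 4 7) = (0 3 6 7 1 2 4)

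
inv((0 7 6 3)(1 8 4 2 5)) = (0 3 6 7)(1 5 2 4 8)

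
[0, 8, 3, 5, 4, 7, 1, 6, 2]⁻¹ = [0, 6, 8, 2, 4, 3, 7, 5, 1]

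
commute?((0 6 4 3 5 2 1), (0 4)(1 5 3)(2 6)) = no:(0 6 4 3 5 2 1)*(0 4)(1 5 3)(2 6) = (0 2 5 6)(1 4), (0 4)(1 5 3)(2 6)*(0 6 4 3 5 2 1) = (0 3)(1 2 4 6)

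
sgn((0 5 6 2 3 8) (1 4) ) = 1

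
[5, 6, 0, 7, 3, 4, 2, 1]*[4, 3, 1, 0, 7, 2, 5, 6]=[2, 5, 4, 6, 0, 7, 1, 3]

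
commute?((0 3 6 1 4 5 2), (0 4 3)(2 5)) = no:(0 3 6 1 4 5 2)*(0 4 3)(2 5) = (1 3 6)(2 4), (0 4 3)(2 5)*(0 3 6 1 4 5 2) = (0 5)(1 4 6)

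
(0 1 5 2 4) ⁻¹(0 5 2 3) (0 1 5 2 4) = (1 2 4 3) 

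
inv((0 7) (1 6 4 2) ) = (0 7) (1 2 4 6) 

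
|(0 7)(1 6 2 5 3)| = 10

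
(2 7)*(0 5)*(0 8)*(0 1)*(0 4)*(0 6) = (0 5 8 1 4 6)(2 7)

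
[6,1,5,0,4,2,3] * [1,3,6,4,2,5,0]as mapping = [0→0,1→3,2→5,3→1,4→2,5→6,6→4]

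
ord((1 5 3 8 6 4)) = 6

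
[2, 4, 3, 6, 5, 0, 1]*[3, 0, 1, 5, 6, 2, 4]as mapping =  [0→1, 1→6, 2→5, 3→4, 4→2, 5→3, 6→0]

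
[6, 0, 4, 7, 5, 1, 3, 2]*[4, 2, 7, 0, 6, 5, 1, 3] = [1, 4, 6, 3, 5, 2, 0, 7] 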